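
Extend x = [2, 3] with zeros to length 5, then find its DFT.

Original 2-point DFT: [5, -1]
Zero-padded 5-point DFT provides frequency interpolation.

DFT_5([x, 0, ...]) = [5, 2.9271-2.8532i, -0.4271-1.7634i, -0.4271+1.7634i, 2.9271+2.8532i]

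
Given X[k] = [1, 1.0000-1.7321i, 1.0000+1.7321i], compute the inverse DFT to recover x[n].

x[n] = (1/3) Σ(k=0 to 2) X[k] · e^(2πikn/3)

Computing each x[n]:
x[0] = 1
x[1] = 1
x[2] = -1

x = [1, 1, -1]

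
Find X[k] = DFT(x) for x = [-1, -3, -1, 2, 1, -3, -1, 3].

X[k] = Σ(n=0 to 7) x[n] · ω_8^(nk)
where ω_8 = e^(-2πi/8)

Computing each X[k]:
X[0] = -3
X[1] = -1.2929+0.7071i
X[2] = 2+11i
X[3] = -2.7071+0.7071i
X[4] = -1
X[5] = -2.7071-0.7071i
X[6] = 2-11i
X[7] = -1.2929-0.7071i

X = [-3, -1.2929+0.7071i, 2+11i, -2.7071+0.7071i, -1, -2.7071-0.7071i, 2-11i, -1.2929-0.7071i]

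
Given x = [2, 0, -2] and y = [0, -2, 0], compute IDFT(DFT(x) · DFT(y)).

(x ⊛ y)[n] = Σ(m=0 to 2) x[m] · y[(n-m) mod 3]

Computing each output sample:
(x ⊛ y)[0] = 4
(x ⊛ y)[1] = -4
(x ⊛ y)[2] = 0

x ⊛ y = [4, -4, 0]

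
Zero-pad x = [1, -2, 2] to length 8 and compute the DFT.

Original 3-point DFT: [1, 1.0000+3.4641i, 1.0000-3.4641i]
Zero-padded 8-point DFT provides frequency interpolation.

DFT_8([x, 0, ...]) = [1, -0.4142-0.5858i, -1+2i, 2.4142+3.4142i, 5, 2.4142-3.4142i, -1-2i, -0.4142+0.5858i]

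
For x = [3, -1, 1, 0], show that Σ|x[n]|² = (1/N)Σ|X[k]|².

Time domain:
Σ|x[n]|² = |3|² + |-1|² + |1|² + |0|² = 11.0000

Frequency domain:
(1/4)Σ|X[k]|² = (1/4)(|3|² + |2+1i|² + |5|² + |2-1i|²) = (1/4)·44.0000 = 11.0000

Both sides agree, confirming Parseval's theorem.

Σ|x[n]|² = (1/N)Σ|X[k]|² = 11.0000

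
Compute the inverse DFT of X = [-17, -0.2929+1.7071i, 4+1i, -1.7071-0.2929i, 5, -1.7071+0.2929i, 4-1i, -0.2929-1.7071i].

x[n] = (1/8) Σ(k=0 to 7) X[k] · e^(2πikn/8)

Computing each x[n]:
x[0] = -1
x[1] = -3
x[2] = -3
x[3] = -3
x[4] = 0
x[5] = -3
x[6] = -2
x[7] = -2

x = [-1, -3, -3, -3, 0, -3, -2, -2]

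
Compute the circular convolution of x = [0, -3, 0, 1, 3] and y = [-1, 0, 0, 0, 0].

(x ⊛ y)[n] = Σ(m=0 to 4) x[m] · y[(n-m) mod 5]

Computing each output sample:
(x ⊛ y)[0] = 0
(x ⊛ y)[1] = 3
(x ⊛ y)[2] = 0
(x ⊛ y)[3] = -1
(x ⊛ y)[4] = -3

x ⊛ y = [0, 3, 0, -1, -3]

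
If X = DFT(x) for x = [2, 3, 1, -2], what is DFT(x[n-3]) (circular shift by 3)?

Time shift by 3: X_shifted[k] = ω_4^(3k) · X[k]
Shifted x = [3, 1, -2, 2]

DFT(x[n-3]) = [4, 5+1i, -2, 5-1i]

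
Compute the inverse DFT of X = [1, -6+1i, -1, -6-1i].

x[n] = (1/4) Σ(k=0 to 3) X[k] · e^(2πikn/4)

Computing each x[n]:
x[0] = -3
x[1] = 0
x[2] = 3
x[3] = 1

x = [-3, 0, 3, 1]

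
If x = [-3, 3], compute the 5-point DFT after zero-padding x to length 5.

Original 2-point DFT: [0, -6]
Zero-padded 5-point DFT provides frequency interpolation.

DFT_5([x, 0, ...]) = [0, -2.0729-2.8532i, -5.4271-1.7634i, -5.4271+1.7634i, -2.0729+2.8532i]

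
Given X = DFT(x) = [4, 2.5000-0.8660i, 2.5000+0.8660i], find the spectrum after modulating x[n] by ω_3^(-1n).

Modulation property: DFT(ω_3^(-1n)·x[n]) = X[(k-1) mod 3], so circularly shift X by 1 positions.

X[k-1] = [2.5000+0.8660i, 4, 2.5000-0.8660i]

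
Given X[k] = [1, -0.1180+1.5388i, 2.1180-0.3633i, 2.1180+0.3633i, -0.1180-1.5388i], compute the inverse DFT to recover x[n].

x[n] = (1/5) Σ(k=0 to 4) X[k] · e^(2πikn/5)

Computing each x[n]:
x[0] = 1
x[1] = -1
x[2] = 0
x[3] = 1
x[4] = 0

x = [1, -1, 0, 1, 0]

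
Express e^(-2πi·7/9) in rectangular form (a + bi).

ω_9^7 = e^(-2πi·7/9)
= cos(-2π·7/9) + i·sin(-2π·7/9)
= cos(-14π/9) + i·sin(-14π/9)

ω_9^7 = cos(-14π/9) + i·sin(-14π/9) = 0.1736+0.9848i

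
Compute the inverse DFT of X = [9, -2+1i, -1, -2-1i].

x[n] = (1/4) Σ(k=0 to 3) X[k] · e^(2πikn/4)

Computing each x[n]:
x[0] = 1
x[1] = 2
x[2] = 3
x[3] = 3

x = [1, 2, 3, 3]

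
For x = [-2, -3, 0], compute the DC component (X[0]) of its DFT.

X[0] = Σ(n=0 to 2) x[n] · ω_3^0 = Σ x[n]
= (-2) + (-3) + (0)

X[0] = -5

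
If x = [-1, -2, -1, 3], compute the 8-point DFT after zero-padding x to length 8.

Original 4-point DFT: [-1, 5i, -3, -5i]
Zero-padded 8-point DFT provides frequency interpolation.

DFT_8([x, 0, ...]) = [-1, -4.5355+0.2929i, 5i, 2.5355-1.7071i, -3, 2.5355+1.7071i, -5i, -4.5355-0.2929i]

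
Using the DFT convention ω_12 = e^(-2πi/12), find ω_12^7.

ω_12^7 = e^(-2πi·7/12)
= cos(-2π·7/12) + i·sin(-2π·7/12)
= cos(-14π/12) + i·sin(-14π/12)

ω_12^7 = cos(-14π/12) + i·sin(-14π/12) = -0.8660+0.5000i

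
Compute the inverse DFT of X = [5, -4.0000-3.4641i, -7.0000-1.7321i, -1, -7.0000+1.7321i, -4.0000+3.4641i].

x[n] = (1/6) Σ(k=0 to 5) X[k] · e^(2πikn/6)

Computing each x[n]:
x[0] = -3
x[1] = 3
x[2] = 3
x[3] = 0
x[4] = 2
x[5] = 0

x = [-3, 3, 3, 0, 2, 0]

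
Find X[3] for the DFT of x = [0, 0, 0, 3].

X[3] = Σ(n=0 to 3) x[n] · ω_4^(3n) where ω_4 = e^(-2πi/4)
= (0)·ω_4^0 + (0)·ω_4^3 + (0)·ω_4^6 + (3)·ω_4^9

X[3] = -3i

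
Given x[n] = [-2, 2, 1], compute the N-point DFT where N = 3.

X[k] = Σ(n=0 to 2) x[n] · ω_3^(nk)
where ω_3 = e^(-2πi/3)

Computing each X[k]:
X[0] = 1
X[1] = -3.5000-0.8660i
X[2] = -3.5000+0.8660i

X = [1, -3.5000-0.8660i, -3.5000+0.8660i]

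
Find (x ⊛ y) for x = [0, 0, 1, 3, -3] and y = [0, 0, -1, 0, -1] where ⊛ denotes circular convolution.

(x ⊛ y)[n] = Σ(m=0 to 4) x[m] · y[(n-m) mod 5]

Computing each output sample:
(x ⊛ y)[0] = -3
(x ⊛ y)[1] = 2
(x ⊛ y)[2] = -3
(x ⊛ y)[3] = 3
(x ⊛ y)[4] = -1

x ⊛ y = [-3, 2, -3, 3, -1]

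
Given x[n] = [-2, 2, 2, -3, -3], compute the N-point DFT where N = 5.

X[k] = Σ(n=0 to 4) x[n] · ω_5^(nk)
where ω_5 = e^(-2πi/5)

Computing each X[k]:
X[0] = -4
X[1] = -1.5000-7.6942i
X[2] = -1.5000+1.8164i
X[3] = -1.5000-1.8164i
X[4] = -1.5000+7.6942i

X = [-4, -1.5000-7.6942i, -1.5000+1.8164i, -1.5000-1.8164i, -1.5000+7.6942i]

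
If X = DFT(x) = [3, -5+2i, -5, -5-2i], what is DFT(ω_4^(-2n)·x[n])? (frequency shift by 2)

Modulation property: DFT(ω_4^(-2n)·x[n]) = X[(k-2) mod 4], so circularly shift X by 2 positions.

X[k-2] = [-5, -5-2i, 3, -5+2i]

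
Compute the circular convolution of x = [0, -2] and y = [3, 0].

(x ⊛ y)[n] = Σ(m=0 to 1) x[m] · y[(n-m) mod 2]

Computing each output sample:
(x ⊛ y)[0] = 0
(x ⊛ y)[1] = -6

x ⊛ y = [0, -6]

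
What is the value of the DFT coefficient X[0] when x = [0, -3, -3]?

X[0] = Σ(n=0 to 2) x[n] · ω_3^0 = Σ x[n]
= (0) + (-3) + (-3)

X[0] = -6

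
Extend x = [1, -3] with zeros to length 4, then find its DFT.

Original 2-point DFT: [-2, 4]
Zero-padded 4-point DFT provides frequency interpolation.

DFT_4([x, 0, ...]) = [-2, 1+3i, 4, 1-3i]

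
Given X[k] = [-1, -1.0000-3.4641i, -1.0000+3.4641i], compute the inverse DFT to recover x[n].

x[n] = (1/3) Σ(k=0 to 2) X[k] · e^(2πikn/3)

Computing each x[n]:
x[0] = -1
x[1] = 2
x[2] = -2

x = [-1, 2, -2]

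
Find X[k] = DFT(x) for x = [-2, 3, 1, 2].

X[k] = Σ(n=0 to 3) x[n] · ω_4^(nk)
where ω_4 = e^(-2πi/4)

Computing each X[k]:
X[0] = 4
X[1] = -3-1i
X[2] = -6
X[3] = -3+1i

X = [4, -3-1i, -6, -3+1i]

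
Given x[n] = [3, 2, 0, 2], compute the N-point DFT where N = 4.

X[k] = Σ(n=0 to 3) x[n] · ω_4^(nk)
where ω_4 = e^(-2πi/4)

Computing each X[k]:
X[0] = 7
X[1] = 3
X[2] = -1
X[3] = 3

X = [7, 3, -1, 3]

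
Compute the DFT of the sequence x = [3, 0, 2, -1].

X[k] = Σ(n=0 to 3) x[n] · ω_4^(nk)
where ω_4 = e^(-2πi/4)

Computing each X[k]:
X[0] = 4
X[1] = 1-1i
X[2] = 6
X[3] = 1+1i

X = [4, 1-1i, 6, 1+1i]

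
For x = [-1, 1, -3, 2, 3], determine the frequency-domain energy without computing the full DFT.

Parseval: Σ|x[n]|² = (1/N)Σ|X[k]|², so Σ|X[k]|² = N·Σ|x[n]|² = 5·24.0000

Σ|X[k]|² = N·Σ|x[n]|² = 5·24.0000 = 120.0000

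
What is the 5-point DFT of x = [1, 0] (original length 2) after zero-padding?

Original 2-point DFT: [1, 1]
Zero-padded 5-point DFT provides frequency interpolation.

DFT_5([x, 0, ...]) = [1, 1, 1, 1, 1]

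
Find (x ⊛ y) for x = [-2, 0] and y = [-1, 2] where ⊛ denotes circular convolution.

(x ⊛ y)[n] = Σ(m=0 to 1) x[m] · y[(n-m) mod 2]

Computing each output sample:
(x ⊛ y)[0] = 2
(x ⊛ y)[1] = -4

x ⊛ y = [2, -4]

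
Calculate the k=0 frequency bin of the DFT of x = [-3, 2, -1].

X[0] = Σ(n=0 to 2) x[n] · ω_3^0 = Σ x[n]
= (-3) + (2) + (-1)

X[0] = -2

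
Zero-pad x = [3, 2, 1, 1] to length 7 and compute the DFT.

Original 4-point DFT: [7, 2-1i, 1, 2+1i]
Zero-padded 7-point DFT provides frequency interpolation.

DFT_7([x, 0, ...]) = [7, 3.1235-2.9725i, 2.2775-0.7341i, 1.5990-1.0609i, 1.5990+1.0609i, 2.2775+0.7341i, 3.1235+2.9725i]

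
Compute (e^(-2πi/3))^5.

Since ω_3^3 = 1, powers reduce modulo 3.
5 mod 3 = 2
So ω_3^5 = ω_3^2 = e^(-2πi·2/3)

ω_3^5 = ω_3^2 = -0.5000+0.8660i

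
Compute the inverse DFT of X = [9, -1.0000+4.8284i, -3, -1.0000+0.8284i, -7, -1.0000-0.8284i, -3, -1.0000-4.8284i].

x[n] = (1/8) Σ(k=0 to 7) X[k] · e^(2πikn/8)

Computing each x[n]:
x[0] = -1
x[1] = 1
x[2] = 0
x[3] = 1
x[4] = 0
x[5] = 3
x[6] = 2
x[7] = 3

x = [-1, 1, 0, 1, 0, 3, 2, 3]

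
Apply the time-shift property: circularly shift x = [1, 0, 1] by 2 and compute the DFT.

Time shift by 2: X_shifted[k] = ω_3^(2k) · X[k]
Shifted x = [0, 1, 1]

DFT(x[n-2]) = [2, -1, -1]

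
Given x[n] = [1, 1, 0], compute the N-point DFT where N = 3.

X[k] = Σ(n=0 to 2) x[n] · ω_3^(nk)
where ω_3 = e^(-2πi/3)

Computing each X[k]:
X[0] = 2
X[1] = 0.5000-0.8660i
X[2] = 0.5000+0.8660i

X = [2, 0.5000-0.8660i, 0.5000+0.8660i]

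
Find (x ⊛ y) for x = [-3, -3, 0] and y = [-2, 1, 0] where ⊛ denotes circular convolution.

(x ⊛ y)[n] = Σ(m=0 to 2) x[m] · y[(n-m) mod 3]

Computing each output sample:
(x ⊛ y)[0] = 6
(x ⊛ y)[1] = 3
(x ⊛ y)[2] = -3

x ⊛ y = [6, 3, -3]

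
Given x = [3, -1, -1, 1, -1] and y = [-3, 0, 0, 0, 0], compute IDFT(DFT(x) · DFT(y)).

(x ⊛ y)[n] = Σ(m=0 to 4) x[m] · y[(n-m) mod 5]

Computing each output sample:
(x ⊛ y)[0] = -9
(x ⊛ y)[1] = 3
(x ⊛ y)[2] = 3
(x ⊛ y)[3] = -3
(x ⊛ y)[4] = 3

x ⊛ y = [-9, 3, 3, -3, 3]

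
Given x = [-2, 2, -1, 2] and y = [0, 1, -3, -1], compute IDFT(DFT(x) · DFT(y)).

(x ⊛ y)[n] = Σ(m=0 to 3) x[m] · y[(n-m) mod 4]

Computing each output sample:
(x ⊛ y)[0] = 3
(x ⊛ y)[1] = -7
(x ⊛ y)[2] = 6
(x ⊛ y)[3] = -5

x ⊛ y = [3, -7, 6, -5]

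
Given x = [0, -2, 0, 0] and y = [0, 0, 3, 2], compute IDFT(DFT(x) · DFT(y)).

(x ⊛ y)[n] = Σ(m=0 to 3) x[m] · y[(n-m) mod 4]

Computing each output sample:
(x ⊛ y)[0] = -4
(x ⊛ y)[1] = 0
(x ⊛ y)[2] = 0
(x ⊛ y)[3] = -6

x ⊛ y = [-4, 0, 0, -6]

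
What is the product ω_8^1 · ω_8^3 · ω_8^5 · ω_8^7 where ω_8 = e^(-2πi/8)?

The primitive 8th roots of unity are ω_8^k for k coprime to 8: k ∈ {1, 3, 5, 7}
Their product equals the constant term of the cyclotomic polynomial Φ_8(x) up to sign.
For n ≥ 3, the product of all primitive nth roots of unity is 1. (For n=1 it is 1; for n=2 it is -1.)

1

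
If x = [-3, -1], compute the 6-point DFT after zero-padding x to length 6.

Original 2-point DFT: [-4, -2]
Zero-padded 6-point DFT provides frequency interpolation.

DFT_6([x, 0, ...]) = [-4, -3.5000+0.8660i, -2.5000+0.8660i, -2, -2.5000-0.8660i, -3.5000-0.8660i]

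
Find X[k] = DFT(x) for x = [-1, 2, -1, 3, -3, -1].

X[k] = Σ(n=0 to 5) x[n] · ω_6^(nk)
where ω_6 = e^(-2πi/6)

Computing each X[k]:
X[0] = -1
X[1] = -1.5000-4.3301i
X[2] = 3.5000-0.8660i
X[3] = -9
X[4] = 3.5000+0.8660i
X[5] = -1.5000+4.3301i

X = [-1, -1.5000-4.3301i, 3.5000-0.8660i, -9, 3.5000+0.8660i, -1.5000+4.3301i]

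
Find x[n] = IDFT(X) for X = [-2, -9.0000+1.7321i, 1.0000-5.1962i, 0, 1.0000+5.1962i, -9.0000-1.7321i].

x[n] = (1/6) Σ(k=0 to 5) X[k] · e^(2πikn/6)

Computing each x[n]:
x[0] = -3
x[1] = -1
x[2] = -1
x[3] = 3
x[4] = 3
x[5] = -3

x = [-3, -1, -1, 3, 3, -3]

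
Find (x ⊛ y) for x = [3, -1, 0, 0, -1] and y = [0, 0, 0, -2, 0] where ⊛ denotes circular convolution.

(x ⊛ y)[n] = Σ(m=0 to 4) x[m] · y[(n-m) mod 5]

Computing each output sample:
(x ⊛ y)[0] = 0
(x ⊛ y)[1] = 0
(x ⊛ y)[2] = 2
(x ⊛ y)[3] = -6
(x ⊛ y)[4] = 2

x ⊛ y = [0, 0, 2, -6, 2]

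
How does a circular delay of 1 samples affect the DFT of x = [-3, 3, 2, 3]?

Time shift by 1: X_shifted[k] = ω_4^(1k) · X[k]
Shifted x = [3, -3, 3, 2]

DFT(x[n-1]) = [5, 5i, 7, -5i]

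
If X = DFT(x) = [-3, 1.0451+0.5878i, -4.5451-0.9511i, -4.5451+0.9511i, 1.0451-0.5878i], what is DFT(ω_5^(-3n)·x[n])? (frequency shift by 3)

Modulation property: DFT(ω_5^(-3n)·x[n]) = X[(k-3) mod 5], so circularly shift X by 3 positions.

X[k-3] = [-4.5451-0.9511i, -4.5451+0.9511i, 1.0451-0.5878i, -3, 1.0451+0.5878i]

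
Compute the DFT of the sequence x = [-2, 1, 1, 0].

X[k] = Σ(n=0 to 3) x[n] · ω_4^(nk)
where ω_4 = e^(-2πi/4)

Computing each X[k]:
X[0] = 0
X[1] = -3-1i
X[2] = -2
X[3] = -3+1i

X = [0, -3-1i, -2, -3+1i]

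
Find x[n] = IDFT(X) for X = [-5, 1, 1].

x[n] = (1/3) Σ(k=0 to 2) X[k] · e^(2πikn/3)

Computing each x[n]:
x[0] = -1
x[1] = -2
x[2] = -2

x = [-1, -2, -2]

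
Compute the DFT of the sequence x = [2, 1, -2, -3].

X[k] = Σ(n=0 to 3) x[n] · ω_4^(nk)
where ω_4 = e^(-2πi/4)

Computing each X[k]:
X[0] = -2
X[1] = 4-4i
X[2] = 2
X[3] = 4+4i

X = [-2, 4-4i, 2, 4+4i]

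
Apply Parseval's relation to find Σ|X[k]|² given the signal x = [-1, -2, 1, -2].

Parseval: Σ|x[n]|² = (1/N)Σ|X[k]|², so Σ|X[k]|² = N·Σ|x[n]|² = 4·10.0000

Σ|X[k]|² = N·Σ|x[n]|² = 4·10.0000 = 40.0000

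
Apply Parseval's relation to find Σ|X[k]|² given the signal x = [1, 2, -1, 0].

Parseval: Σ|x[n]|² = (1/N)Σ|X[k]|², so Σ|X[k]|² = N·Σ|x[n]|² = 4·6.0000

Σ|X[k]|² = N·Σ|x[n]|² = 4·6.0000 = 24.0000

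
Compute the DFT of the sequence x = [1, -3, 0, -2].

X[k] = Σ(n=0 to 3) x[n] · ω_4^(nk)
where ω_4 = e^(-2πi/4)

Computing each X[k]:
X[0] = -4
X[1] = 1+1i
X[2] = 6
X[3] = 1-1i

X = [-4, 1+1i, 6, 1-1i]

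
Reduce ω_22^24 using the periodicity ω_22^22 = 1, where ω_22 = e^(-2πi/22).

Since ω_22^22 = 1, powers reduce modulo 22.
24 mod 22 = 2
So ω_22^24 = ω_22^2 = e^(-2πi·2/22)

ω_22^24 = ω_22^2 = 0.8413-0.5406i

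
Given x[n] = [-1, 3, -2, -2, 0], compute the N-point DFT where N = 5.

X[k] = Σ(n=0 to 4) x[n] · ω_5^(nk)
where ω_5 = e^(-2πi/5)

Computing each X[k]:
X[0] = -2
X[1] = 3.1631-2.8532i
X[2] = -4.6631-1.7634i
X[3] = -4.6631+1.7634i
X[4] = 3.1631+2.8532i

X = [-2, 3.1631-2.8532i, -4.6631-1.7634i, -4.6631+1.7634i, 3.1631+2.8532i]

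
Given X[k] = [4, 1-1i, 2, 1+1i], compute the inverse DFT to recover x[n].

x[n] = (1/4) Σ(k=0 to 3) X[k] · e^(2πikn/4)

Computing each x[n]:
x[0] = 2
x[1] = 1
x[2] = 1
x[3] = 0

x = [2, 1, 1, 0]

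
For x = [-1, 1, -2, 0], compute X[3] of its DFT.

X[3] = Σ(n=0 to 3) x[n] · ω_4^(3n) where ω_4 = e^(-2πi/4)
= (-1)·ω_4^0 + (1)·ω_4^3 + (-2)·ω_4^6 + (0)·ω_4^9

X[3] = 1+1i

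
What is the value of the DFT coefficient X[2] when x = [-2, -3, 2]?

X[2] = Σ(n=0 to 2) x[n] · ω_3^(2n) where ω_3 = e^(-2πi/3)
= (-2)·ω_3^0 + (-3)·ω_3^2 + (2)·ω_3^4

X[2] = -1.5000-4.3301i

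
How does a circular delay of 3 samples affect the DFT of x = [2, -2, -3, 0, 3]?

Time shift by 3: X_shifted[k] = ω_5^(3k) · X[k]
Shifted x = [-3, 0, 3, 2, -2]

DFT(x[n-3]) = [0, -7.6631-2.4899i, 0.1631-0.2245i, 0.1631+0.2245i, -7.6631+2.4899i]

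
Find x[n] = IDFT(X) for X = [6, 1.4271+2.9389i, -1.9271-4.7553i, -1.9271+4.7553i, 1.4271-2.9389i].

x[n] = (1/5) Σ(k=0 to 4) X[k] · e^(2πikn/5)

Computing each x[n]:
x[0] = 1
x[1] = 2
x[2] = -2
x[3] = 3
x[4] = 2

x = [1, 2, -2, 3, 2]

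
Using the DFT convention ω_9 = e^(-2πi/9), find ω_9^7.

ω_9^7 = e^(-2πi·7/9)
= cos(-2π·7/9) + i·sin(-2π·7/9)
= cos(-14π/9) + i·sin(-14π/9)

ω_9^7 = cos(-14π/9) + i·sin(-14π/9) = 0.1736+0.9848i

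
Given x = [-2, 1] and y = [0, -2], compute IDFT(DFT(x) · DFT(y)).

(x ⊛ y)[n] = Σ(m=0 to 1) x[m] · y[(n-m) mod 2]

Computing each output sample:
(x ⊛ y)[0] = -2
(x ⊛ y)[1] = 4

x ⊛ y = [-2, 4]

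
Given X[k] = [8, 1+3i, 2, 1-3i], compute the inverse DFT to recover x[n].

x[n] = (1/4) Σ(k=0 to 3) X[k] · e^(2πikn/4)

Computing each x[n]:
x[0] = 3
x[1] = 0
x[2] = 2
x[3] = 3

x = [3, 0, 2, 3]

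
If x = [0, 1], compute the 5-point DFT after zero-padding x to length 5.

Original 2-point DFT: [1, -1]
Zero-padded 5-point DFT provides frequency interpolation.

DFT_5([x, 0, ...]) = [1, 0.3090-0.9511i, -0.8090-0.5878i, -0.8090+0.5878i, 0.3090+0.9511i]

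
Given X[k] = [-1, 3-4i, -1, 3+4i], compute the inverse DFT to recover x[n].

x[n] = (1/4) Σ(k=0 to 3) X[k] · e^(2πikn/4)

Computing each x[n]:
x[0] = 1
x[1] = 2
x[2] = -2
x[3] = -2

x = [1, 2, -2, -2]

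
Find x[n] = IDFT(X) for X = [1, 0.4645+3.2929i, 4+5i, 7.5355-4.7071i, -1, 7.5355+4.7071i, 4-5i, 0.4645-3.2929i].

x[n] = (1/8) Σ(k=0 to 7) X[k] · e^(2πikn/8)

Computing each x[n]:
x[0] = 3
x[1] = -2
x[2] = -3
x[3] = 3
x[4] = -1
x[5] = 0
x[6] = 1
x[7] = 0

x = [3, -2, -3, 3, -1, 0, 1, 0]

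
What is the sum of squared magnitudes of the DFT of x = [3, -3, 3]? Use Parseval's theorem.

Parseval: Σ|x[n]|² = (1/N)Σ|X[k]|², so Σ|X[k]|² = N·Σ|x[n]|² = 3·27.0000

Σ|X[k]|² = N·Σ|x[n]|² = 3·27.0000 = 81.0000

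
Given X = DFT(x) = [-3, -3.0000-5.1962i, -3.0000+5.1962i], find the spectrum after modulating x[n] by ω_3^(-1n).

Modulation property: DFT(ω_3^(-1n)·x[n]) = X[(k-1) mod 3], so circularly shift X by 1 positions.

X[k-1] = [-3.0000+5.1962i, -3, -3.0000-5.1962i]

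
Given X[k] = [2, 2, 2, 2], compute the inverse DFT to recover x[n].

x[n] = (1/4) Σ(k=0 to 3) X[k] · e^(2πikn/4)

Computing each x[n]:
x[0] = 2
x[1] = 0
x[2] = 0
x[3] = 0

x = [2, 0, 0, 0]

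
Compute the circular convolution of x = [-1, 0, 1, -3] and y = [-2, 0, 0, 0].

(x ⊛ y)[n] = Σ(m=0 to 3) x[m] · y[(n-m) mod 4]

Computing each output sample:
(x ⊛ y)[0] = 2
(x ⊛ y)[1] = 0
(x ⊛ y)[2] = -2
(x ⊛ y)[3] = 6

x ⊛ y = [2, 0, -2, 6]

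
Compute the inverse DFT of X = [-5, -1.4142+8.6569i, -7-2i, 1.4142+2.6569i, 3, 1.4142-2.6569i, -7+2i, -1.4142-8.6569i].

x[n] = (1/8) Σ(k=0 to 7) X[k] · e^(2πikn/8)

Computing each x[n]:
x[0] = -2
x[1] = -3
x[2] = 0
x[3] = -3
x[4] = -2
x[5] = 2
x[6] = 3
x[7] = 0

x = [-2, -3, 0, -3, -2, 2, 3, 0]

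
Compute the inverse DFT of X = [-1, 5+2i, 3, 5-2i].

x[n] = (1/4) Σ(k=0 to 3) X[k] · e^(2πikn/4)

Computing each x[n]:
x[0] = 3
x[1] = -2
x[2] = -2
x[3] = 0

x = [3, -2, -2, 0]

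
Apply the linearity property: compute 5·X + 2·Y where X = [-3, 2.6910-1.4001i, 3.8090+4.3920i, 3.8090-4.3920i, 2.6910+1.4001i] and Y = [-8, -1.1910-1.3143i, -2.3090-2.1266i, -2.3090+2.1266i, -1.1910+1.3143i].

By linearity: DFT(5x + 2y) = 5·DFT(x) + 2·DFT(y)
= 5·[-3, 2.6910-1.4001i, 3.8090+4.3920i, 3.8090-4.3920i, 2.6910+1.4001i] + 2·[-8, -1.1910-1.3143i, -2.3090-2.1266i, -2.3090+2.1266i, -1.1910+1.3143i]

Computing element-wise:
Z[0] = 5·(-3) + 2·(-8) = -31
Z[1] = 5·(2.6910-1.4001i) + 2·(-1.1910-1.3143i) = 11.0730-9.6291i
Z[2] = 5·(3.8090+4.3920i) + 2·(-2.3090-2.1266i) = 14.4270+17.7068i
Z[3] = 5·(3.8090-4.3920i) + 2·(-2.3090+2.1266i) = 14.4270-17.7068i
Z[4] = 5·(2.6910+1.4001i) + 2·(-1.1910+1.3143i) = 11.0730+9.6291i

DFT(5x + 2y) = 5·X + 2·Y = [-31, 11.0730-9.6291i, 14.4270+17.7068i, 14.4270-17.7068i, 11.0730+9.6291i]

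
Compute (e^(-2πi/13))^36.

Since ω_13^13 = 1, powers reduce modulo 13.
36 mod 13 = 10
So ω_13^36 = ω_13^10 = e^(-2πi·10/13)

ω_13^36 = ω_13^10 = 0.1205+0.9927i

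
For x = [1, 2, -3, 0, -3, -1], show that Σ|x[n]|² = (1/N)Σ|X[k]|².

Time domain:
Σ|x[n]|² = |1|² + |2|² + |-3|² + |0|² + |-3|² + |-1|² = 24.0000

Frequency domain:
(1/6)Σ|X[k]|² = (1/6)(|-4|² + |4.5000-2.5981i|² + |3.5000-2.5981i|² + |-6|² + |3.5000+2.5981i|² + |4.5000+2.5981i|²) = (1/6)·144.0000 = 24.0000

Both sides agree, confirming Parseval's theorem.

Σ|x[n]|² = (1/N)Σ|X[k]|² = 24.0000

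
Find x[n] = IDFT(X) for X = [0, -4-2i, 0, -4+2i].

x[n] = (1/4) Σ(k=0 to 3) X[k] · e^(2πikn/4)

Computing each x[n]:
x[0] = -2
x[1] = 1
x[2] = 2
x[3] = -1

x = [-2, 1, 2, -1]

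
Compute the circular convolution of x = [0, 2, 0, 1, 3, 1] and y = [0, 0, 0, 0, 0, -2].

(x ⊛ y)[n] = Σ(m=0 to 5) x[m] · y[(n-m) mod 6]

Computing each output sample:
(x ⊛ y)[0] = -4
(x ⊛ y)[1] = 0
(x ⊛ y)[2] = -2
(x ⊛ y)[3] = -6
(x ⊛ y)[4] = -2
(x ⊛ y)[5] = 0

x ⊛ y = [-4, 0, -2, -6, -2, 0]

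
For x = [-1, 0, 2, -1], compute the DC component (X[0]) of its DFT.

X[0] = Σ(n=0 to 3) x[n] · ω_4^0 = Σ x[n]
= (-1) + (0) + (2) + (-1)

X[0] = 0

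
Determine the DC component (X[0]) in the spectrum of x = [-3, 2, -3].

X[0] = Σ(n=0 to 2) x[n] · ω_3^0 = Σ x[n]
= (-3) + (2) + (-3)

X[0] = -4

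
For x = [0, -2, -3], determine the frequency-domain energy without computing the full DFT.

Parseval: Σ|x[n]|² = (1/N)Σ|X[k]|², so Σ|X[k]|² = N·Σ|x[n]|² = 3·13.0000

Σ|X[k]|² = N·Σ|x[n]|² = 3·13.0000 = 39.0000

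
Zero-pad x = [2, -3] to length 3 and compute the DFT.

Original 2-point DFT: [-1, 5]
Zero-padded 3-point DFT provides frequency interpolation.

DFT_3([x, 0, ...]) = [-1, 3.5000+2.5981i, 3.5000-2.5981i]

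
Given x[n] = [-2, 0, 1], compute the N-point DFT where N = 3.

X[k] = Σ(n=0 to 2) x[n] · ω_3^(nk)
where ω_3 = e^(-2πi/3)

Computing each X[k]:
X[0] = -1
X[1] = -2.5000+0.8660i
X[2] = -2.5000-0.8660i

X = [-1, -2.5000+0.8660i, -2.5000-0.8660i]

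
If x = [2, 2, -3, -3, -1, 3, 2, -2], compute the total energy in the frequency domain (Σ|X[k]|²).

Parseval: Σ|x[n]|² = (1/N)Σ|X[k]|², so Σ|X[k]|² = N·Σ|x[n]|² = 8·44.0000

Σ|X[k]|² = N·Σ|x[n]|² = 8·44.0000 = 352.0000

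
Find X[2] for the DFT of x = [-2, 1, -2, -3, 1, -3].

X[2] = Σ(n=0 to 5) x[n] · ω_6^(2n) where ω_6 = e^(-2πi/6)
= (-2)·ω_6^0 + (1)·ω_6^2 + (-2)·ω_6^4 + (-3)·ω_6^6 + (1)·ω_6^8 + (-3)·ω_6^10

X[2] = -3.5000-6.0622i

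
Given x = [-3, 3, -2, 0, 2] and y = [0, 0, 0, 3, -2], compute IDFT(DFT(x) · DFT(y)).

(x ⊛ y)[n] = Σ(m=0 to 4) x[m] · y[(n-m) mod 5]

Computing each output sample:
(x ⊛ y)[0] = -12
(x ⊛ y)[1] = 4
(x ⊛ y)[2] = 6
(x ⊛ y)[3] = -13
(x ⊛ y)[4] = 15

x ⊛ y = [-12, 4, 6, -13, 15]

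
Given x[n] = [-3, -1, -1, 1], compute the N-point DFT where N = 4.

X[k] = Σ(n=0 to 3) x[n] · ω_4^(nk)
where ω_4 = e^(-2πi/4)

Computing each X[k]:
X[0] = -4
X[1] = -2+2i
X[2] = -4
X[3] = -2-2i

X = [-4, -2+2i, -4, -2-2i]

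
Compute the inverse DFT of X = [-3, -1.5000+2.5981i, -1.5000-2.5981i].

x[n] = (1/3) Σ(k=0 to 2) X[k] · e^(2πikn/3)

Computing each x[n]:
x[0] = -2
x[1] = -2
x[2] = 1

x = [-2, -2, 1]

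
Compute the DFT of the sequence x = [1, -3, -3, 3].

X[k] = Σ(n=0 to 3) x[n] · ω_4^(nk)
where ω_4 = e^(-2πi/4)

Computing each X[k]:
X[0] = -2
X[1] = 4+6i
X[2] = -2
X[3] = 4-6i

X = [-2, 4+6i, -2, 4-6i]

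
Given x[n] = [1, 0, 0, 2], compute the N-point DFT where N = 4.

X[k] = Σ(n=0 to 3) x[n] · ω_4^(nk)
where ω_4 = e^(-2πi/4)

Computing each X[k]:
X[0] = 3
X[1] = 1+2i
X[2] = -1
X[3] = 1-2i

X = [3, 1+2i, -1, 1-2i]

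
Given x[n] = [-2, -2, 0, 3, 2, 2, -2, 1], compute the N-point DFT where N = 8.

X[k] = Σ(n=0 to 7) x[n] · ω_8^(nk)
where ω_8 = e^(-2πi/8)

Computing each X[k]:
X[0] = 2
X[1] = -8.2426-0.5858i
X[2] = 2+4i
X[3] = 0.2426+3.4142i
X[4] = -6
X[5] = 0.2426-3.4142i
X[6] = 2-4i
X[7] = -8.2426+0.5858i

X = [2, -8.2426-0.5858i, 2+4i, 0.2426+3.4142i, -6, 0.2426-3.4142i, 2-4i, -8.2426+0.5858i]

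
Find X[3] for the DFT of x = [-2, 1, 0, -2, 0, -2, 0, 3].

X[3] = Σ(n=0 to 7) x[n] · ω_8^(3n) where ω_8 = e^(-2πi/8)
= (-2)·ω_8^0 + (1)·ω_8^3 + (0)·ω_8^6 + (-2)·ω_8^9 + (0)·ω_8^12 + (-2)·ω_8^15 + (0)·ω_8^18 + (3)·ω_8^21

X[3] = -7.6569+1.4142i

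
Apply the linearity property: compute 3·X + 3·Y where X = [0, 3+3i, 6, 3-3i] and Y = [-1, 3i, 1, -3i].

By linearity: DFT(3x + 3y) = 3·DFT(x) + 3·DFT(y)
= 3·[0, 3+3i, 6, 3-3i] + 3·[-1, 3i, 1, -3i]

Computing element-wise:
Z[0] = 3·(0) + 3·(-1) = -3
Z[1] = 3·(3+3i) + 3·(3i) = 9+18i
Z[2] = 3·(6) + 3·(1) = 21
Z[3] = 3·(3-3i) + 3·(-3i) = 9-18i

DFT(3x + 3y) = 3·X + 3·Y = [-3, 9+18i, 21, 9-18i]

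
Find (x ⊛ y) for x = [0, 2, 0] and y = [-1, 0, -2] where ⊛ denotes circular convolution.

(x ⊛ y)[n] = Σ(m=0 to 2) x[m] · y[(n-m) mod 3]

Computing each output sample:
(x ⊛ y)[0] = -4
(x ⊛ y)[1] = -2
(x ⊛ y)[2] = 0

x ⊛ y = [-4, -2, 0]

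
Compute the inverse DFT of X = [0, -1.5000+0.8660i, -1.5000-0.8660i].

x[n] = (1/3) Σ(k=0 to 2) X[k] · e^(2πikn/3)

Computing each x[n]:
x[0] = -1
x[1] = 0
x[2] = 1

x = [-1, 0, 1]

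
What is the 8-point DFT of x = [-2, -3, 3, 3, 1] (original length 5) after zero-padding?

Original 5-point DFT: [2, -7.4721+3.8042i, 1.4721+2.3511i, 1.4721-2.3511i, -7.4721-3.8042i]
Zero-padded 8-point DFT provides frequency interpolation.

DFT_8([x, 0, ...]) = [2, -7.2426-3.0000i, -4+6i, 1.2426+3.0000i, 2, 1.2426-3.0000i, -4-6i, -7.2426+3.0000i]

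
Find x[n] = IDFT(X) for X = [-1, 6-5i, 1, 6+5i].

x[n] = (1/4) Σ(k=0 to 3) X[k] · e^(2πikn/4)

Computing each x[n]:
x[0] = 3
x[1] = 2
x[2] = -3
x[3] = -3

x = [3, 2, -3, -3]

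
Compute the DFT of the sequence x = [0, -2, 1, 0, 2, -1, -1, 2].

X[k] = Σ(n=0 to 7) x[n] · ω_8^(nk)
where ω_8 = e^(-2πi/8)

Computing each X[k]:
X[0] = 1
X[1] = -1.2929+0.1213i
X[2] = 2+5i
X[3] = -2.7071+4.1213i
X[4] = 3
X[5] = -2.7071-4.1213i
X[6] = 2-5i
X[7] = -1.2929-0.1213i

X = [1, -1.2929+0.1213i, 2+5i, -2.7071+4.1213i, 3, -2.7071-4.1213i, 2-5i, -1.2929-0.1213i]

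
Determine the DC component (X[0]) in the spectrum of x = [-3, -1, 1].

X[0] = Σ(n=0 to 2) x[n] · ω_3^0 = Σ x[n]
= (-3) + (-1) + (1)

X[0] = -3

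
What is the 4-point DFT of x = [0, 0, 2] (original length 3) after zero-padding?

Original 3-point DFT: [2, -1.0000+1.7321i, -1.0000-1.7321i]
Zero-padded 4-point DFT provides frequency interpolation.

DFT_4([x, 0, ...]) = [2, -2, 2, -2]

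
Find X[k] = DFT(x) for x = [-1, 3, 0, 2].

X[k] = Σ(n=0 to 3) x[n] · ω_4^(nk)
where ω_4 = e^(-2πi/4)

Computing each X[k]:
X[0] = 4
X[1] = -1-1i
X[2] = -6
X[3] = -1+1i

X = [4, -1-1i, -6, -1+1i]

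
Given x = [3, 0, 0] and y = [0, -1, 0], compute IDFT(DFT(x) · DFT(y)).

(x ⊛ y)[n] = Σ(m=0 to 2) x[m] · y[(n-m) mod 3]

Computing each output sample:
(x ⊛ y)[0] = 0
(x ⊛ y)[1] = -3
(x ⊛ y)[2] = 0

x ⊛ y = [0, -3, 0]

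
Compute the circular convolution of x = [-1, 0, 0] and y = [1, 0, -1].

(x ⊛ y)[n] = Σ(m=0 to 2) x[m] · y[(n-m) mod 3]

Computing each output sample:
(x ⊛ y)[0] = -1
(x ⊛ y)[1] = 0
(x ⊛ y)[2] = 1

x ⊛ y = [-1, 0, 1]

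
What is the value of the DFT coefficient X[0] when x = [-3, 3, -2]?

X[0] = Σ(n=0 to 2) x[n] · ω_3^0 = Σ x[n]
= (-3) + (3) + (-2)

X[0] = -2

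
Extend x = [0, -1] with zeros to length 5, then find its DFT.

Original 2-point DFT: [-1, 1]
Zero-padded 5-point DFT provides frequency interpolation.

DFT_5([x, 0, ...]) = [-1, -0.3090+0.9511i, 0.8090+0.5878i, 0.8090-0.5878i, -0.3090-0.9511i]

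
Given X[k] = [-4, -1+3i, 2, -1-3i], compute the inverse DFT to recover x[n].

x[n] = (1/4) Σ(k=0 to 3) X[k] · e^(2πikn/4)

Computing each x[n]:
x[0] = -1
x[1] = -3
x[2] = 0
x[3] = 0

x = [-1, -3, 0, 0]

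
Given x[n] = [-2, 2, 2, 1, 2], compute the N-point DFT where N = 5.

X[k] = Σ(n=0 to 4) x[n] · ω_5^(nk)
where ω_5 = e^(-2πi/5)

Computing each X[k]:
X[0] = 5
X[1] = -3.1910-0.5878i
X[2] = -4.3090+0.9511i
X[3] = -4.3090-0.9511i
X[4] = -3.1910+0.5878i

X = [5, -3.1910-0.5878i, -4.3090+0.9511i, -4.3090-0.9511i, -3.1910+0.5878i]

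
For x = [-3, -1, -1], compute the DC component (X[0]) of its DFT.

X[0] = Σ(n=0 to 2) x[n] · ω_3^0 = Σ x[n]
= (-3) + (-1) + (-1)

X[0] = -5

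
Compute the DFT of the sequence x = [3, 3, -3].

X[k] = Σ(n=0 to 2) x[n] · ω_3^(nk)
where ω_3 = e^(-2πi/3)

Computing each X[k]:
X[0] = 3
X[1] = 3.0000-5.1962i
X[2] = 3.0000+5.1962i

X = [3, 3.0000-5.1962i, 3.0000+5.1962i]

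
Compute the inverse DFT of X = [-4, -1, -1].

x[n] = (1/3) Σ(k=0 to 2) X[k] · e^(2πikn/3)

Computing each x[n]:
x[0] = -2
x[1] = -1
x[2] = -1

x = [-2, -1, -1]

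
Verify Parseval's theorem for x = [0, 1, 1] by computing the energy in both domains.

Time domain:
Σ|x[n]|² = |0|² + |1|² + |1|² = 2.0000

Frequency domain:
(1/3)Σ|X[k]|² = (1/3)(|2|² + |-1|² + |-1|²) = (1/3)·6.0000 = 2.0000

Both sides agree, confirming Parseval's theorem.

Σ|x[n]|² = (1/N)Σ|X[k]|² = 2.0000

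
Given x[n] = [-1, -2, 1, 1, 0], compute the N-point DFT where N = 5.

X[k] = Σ(n=0 to 4) x[n] · ω_5^(nk)
where ω_5 = e^(-2πi/5)

Computing each X[k]:
X[0] = -1
X[1] = -3.2361+1.9021i
X[2] = 1.2361+1.1756i
X[3] = 1.2361-1.1756i
X[4] = -3.2361-1.9021i

X = [-1, -3.2361+1.9021i, 1.2361+1.1756i, 1.2361-1.1756i, -3.2361-1.9021i]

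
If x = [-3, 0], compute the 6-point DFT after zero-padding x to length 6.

Original 2-point DFT: [-3, -3]
Zero-padded 6-point DFT provides frequency interpolation.

DFT_6([x, 0, ...]) = [-3, -3, -3, -3, -3, -3]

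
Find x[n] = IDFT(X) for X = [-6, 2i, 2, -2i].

x[n] = (1/4) Σ(k=0 to 3) X[k] · e^(2πikn/4)

Computing each x[n]:
x[0] = -1
x[1] = -3
x[2] = -1
x[3] = -1

x = [-1, -3, -1, -1]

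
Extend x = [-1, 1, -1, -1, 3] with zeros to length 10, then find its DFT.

Original 5-point DFT: [1, 1.8541+1.9021i, -4.8541+1.1756i, -4.8541-1.1756i, 1.8541-1.9021i]
Zero-padded 10-point DFT provides frequency interpolation.

DFT_10([x, 0, ...]) = [1, -2.6180-0.4490i, 1.8541+1.9021i, -0.3820-4.9798i, -4.8541+1.1756i, 1, -4.8541-1.1756i, -0.3820+4.9798i, 1.8541-1.9021i, -2.6180+0.4490i]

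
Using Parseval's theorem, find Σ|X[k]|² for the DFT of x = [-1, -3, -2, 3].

Parseval: Σ|x[n]|² = (1/N)Σ|X[k]|², so Σ|X[k]|² = N·Σ|x[n]|² = 4·23.0000

Σ|X[k]|² = N·Σ|x[n]|² = 4·23.0000 = 92.0000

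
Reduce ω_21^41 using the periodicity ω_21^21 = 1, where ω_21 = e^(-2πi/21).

Since ω_21^21 = 1, powers reduce modulo 21.
41 mod 21 = 20
So ω_21^41 = ω_21^20 = e^(-2πi·20/21)

ω_21^41 = ω_21^20 = 0.9556+0.2948i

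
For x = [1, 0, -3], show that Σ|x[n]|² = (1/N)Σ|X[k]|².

Time domain:
Σ|x[n]|² = |1|² + |0|² + |-3|² = 10.0000

Frequency domain:
(1/3)Σ|X[k]|² = (1/3)(|-2|² + |2.5000-2.5981i|² + |2.5000+2.5981i|²) = (1/3)·30.0000 = 10.0000

Both sides agree, confirming Parseval's theorem.

Σ|x[n]|² = (1/N)Σ|X[k]|² = 10.0000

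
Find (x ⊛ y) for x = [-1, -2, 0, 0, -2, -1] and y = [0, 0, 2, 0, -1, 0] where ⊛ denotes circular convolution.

(x ⊛ y)[n] = Σ(m=0 to 5) x[m] · y[(n-m) mod 6]

Computing each output sample:
(x ⊛ y)[0] = -4
(x ⊛ y)[1] = -2
(x ⊛ y)[2] = 0
(x ⊛ y)[3] = -3
(x ⊛ y)[4] = 1
(x ⊛ y)[5] = 2

x ⊛ y = [-4, -2, 0, -3, 1, 2]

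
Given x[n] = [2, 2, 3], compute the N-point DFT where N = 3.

X[k] = Σ(n=0 to 2) x[n] · ω_3^(nk)
where ω_3 = e^(-2πi/3)

Computing each X[k]:
X[0] = 7
X[1] = -0.5000+0.8660i
X[2] = -0.5000-0.8660i

X = [7, -0.5000+0.8660i, -0.5000-0.8660i]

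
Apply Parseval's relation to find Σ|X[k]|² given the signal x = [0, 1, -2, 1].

Parseval: Σ|x[n]|² = (1/N)Σ|X[k]|², so Σ|X[k]|² = N·Σ|x[n]|² = 4·6.0000

Σ|X[k]|² = N·Σ|x[n]|² = 4·6.0000 = 24.0000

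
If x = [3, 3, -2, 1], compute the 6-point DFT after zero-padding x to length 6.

Original 4-point DFT: [5, 5-2i, -3, 5+2i]
Zero-padded 6-point DFT provides frequency interpolation.

DFT_6([x, 0, ...]) = [5, 4.5000-0.8660i, 3.5000-4.3301i, -3, 3.5000+4.3301i, 4.5000+0.8660i]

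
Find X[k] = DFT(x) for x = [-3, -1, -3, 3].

X[k] = Σ(n=0 to 3) x[n] · ω_4^(nk)
where ω_4 = e^(-2πi/4)

Computing each X[k]:
X[0] = -4
X[1] = 4i
X[2] = -8
X[3] = -4i

X = [-4, 4i, -8, -4i]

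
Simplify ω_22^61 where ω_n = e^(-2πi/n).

Since ω_22^22 = 1, powers reduce modulo 22.
61 mod 22 = 17
So ω_22^61 = ω_22^17 = e^(-2πi·17/22)

ω_22^61 = ω_22^17 = 0.1423+0.9898i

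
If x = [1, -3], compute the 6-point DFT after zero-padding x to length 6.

Original 2-point DFT: [-2, 4]
Zero-padded 6-point DFT provides frequency interpolation.

DFT_6([x, 0, ...]) = [-2, -0.5000+2.5981i, 2.5000+2.5981i, 4, 2.5000-2.5981i, -0.5000-2.5981i]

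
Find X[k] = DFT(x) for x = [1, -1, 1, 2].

X[k] = Σ(n=0 to 3) x[n] · ω_4^(nk)
where ω_4 = e^(-2πi/4)

Computing each X[k]:
X[0] = 3
X[1] = 3i
X[2] = 1
X[3] = -3i

X = [3, 3i, 1, -3i]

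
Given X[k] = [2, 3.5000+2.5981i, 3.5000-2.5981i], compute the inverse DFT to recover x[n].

x[n] = (1/3) Σ(k=0 to 2) X[k] · e^(2πikn/3)

Computing each x[n]:
x[0] = 3
x[1] = -2
x[2] = 1

x = [3, -2, 1]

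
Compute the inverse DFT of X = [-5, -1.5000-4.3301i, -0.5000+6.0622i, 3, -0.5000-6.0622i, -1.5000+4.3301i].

x[n] = (1/6) Σ(k=0 to 5) X[k] · e^(2πikn/6)

Computing each x[n]:
x[0] = -1
x[1] = -2
x[2] = 3
x[3] = -1
x[4] = -3
x[5] = -1

x = [-1, -2, 3, -1, -3, -1]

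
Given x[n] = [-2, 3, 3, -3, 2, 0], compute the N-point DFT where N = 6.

X[k] = Σ(n=0 to 5) x[n] · ω_6^(nk)
where ω_6 = e^(-2πi/6)

Computing each X[k]:
X[0] = 3
X[1] = -3.4641i
X[2] = -9.0000-1.7321i
X[3] = 3
X[4] = -9.0000+1.7321i
X[5] = 3.4641i

X = [3, -3.4641i, -9.0000-1.7321i, 3, -9.0000+1.7321i, 3.4641i]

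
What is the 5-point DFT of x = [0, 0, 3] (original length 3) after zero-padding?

Original 3-point DFT: [3, -1.5000+2.5981i, -1.5000-2.5981i]
Zero-padded 5-point DFT provides frequency interpolation.

DFT_5([x, 0, ...]) = [3, -2.4271-1.7634i, 0.9271+2.8532i, 0.9271-2.8532i, -2.4271+1.7634i]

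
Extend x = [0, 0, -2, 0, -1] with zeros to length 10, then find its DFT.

Original 5-point DFT: [-3, 1.3090+0.2245i, 0.1910-2.4899i, 0.1910+2.4899i, 1.3090-0.2245i]
Zero-padded 10-point DFT provides frequency interpolation.

DFT_10([x, 0, ...]) = [-3, 0.1910+2.4899i, 1.3090+0.2245i, 1.3090-0.2245i, 0.1910-2.4899i, -3, 0.1910+2.4899i, 1.3090+0.2245i, 1.3090-0.2245i, 0.1910-2.4899i]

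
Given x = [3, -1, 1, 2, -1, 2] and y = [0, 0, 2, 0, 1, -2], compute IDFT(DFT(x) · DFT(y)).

(x ⊛ y)[n] = Σ(m=0 to 5) x[m] · y[(n-m) mod 6]

Computing each output sample:
(x ⊛ y)[0] = 1
(x ⊛ y)[1] = 4
(x ⊛ y)[2] = 1
(x ⊛ y)[3] = 2
(x ⊛ y)[4] = 1
(x ⊛ y)[5] = -3

x ⊛ y = [1, 4, 1, 2, 1, -3]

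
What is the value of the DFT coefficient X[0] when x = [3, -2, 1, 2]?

X[0] = Σ(n=0 to 3) x[n] · ω_4^0 = Σ x[n]
= (3) + (-2) + (1) + (2)

X[0] = 4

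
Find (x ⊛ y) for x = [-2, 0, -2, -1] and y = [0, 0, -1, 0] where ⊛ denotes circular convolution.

(x ⊛ y)[n] = Σ(m=0 to 3) x[m] · y[(n-m) mod 4]

Computing each output sample:
(x ⊛ y)[0] = 2
(x ⊛ y)[1] = 1
(x ⊛ y)[2] = 2
(x ⊛ y)[3] = 0

x ⊛ y = [2, 1, 2, 0]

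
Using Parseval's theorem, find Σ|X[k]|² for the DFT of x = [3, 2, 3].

Parseval: Σ|x[n]|² = (1/N)Σ|X[k]|², so Σ|X[k]|² = N·Σ|x[n]|² = 3·22.0000

Σ|X[k]|² = N·Σ|x[n]|² = 3·22.0000 = 66.0000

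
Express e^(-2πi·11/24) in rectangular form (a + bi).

ω_24^11 = e^(-2πi·11/24)
= cos(-2π·11/24) + i·sin(-2π·11/24)
= cos(-22π/24) + i·sin(-22π/24)

ω_24^11 = cos(-22π/24) + i·sin(-22π/24) = -0.9659-0.2588i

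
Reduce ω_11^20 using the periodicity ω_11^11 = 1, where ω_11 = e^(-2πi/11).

Since ω_11^11 = 1, powers reduce modulo 11.
20 mod 11 = 9
So ω_11^20 = ω_11^9 = e^(-2πi·9/11)

ω_11^20 = ω_11^9 = 0.4154+0.9096i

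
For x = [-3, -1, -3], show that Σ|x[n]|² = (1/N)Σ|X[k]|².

Time domain:
Σ|x[n]|² = |-3|² + |-1|² + |-3|² = 19.0000

Frequency domain:
(1/3)Σ|X[k]|² = (1/3)(|-7|² + |-1.0000-1.7321i|² + |-1.0000+1.7321i|²) = (1/3)·57.0000 = 19.0000

Both sides agree, confirming Parseval's theorem.

Σ|x[n]|² = (1/N)Σ|X[k]|² = 19.0000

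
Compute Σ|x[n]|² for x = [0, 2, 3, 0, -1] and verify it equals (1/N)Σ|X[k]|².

Time domain:
Σ|x[n]|² = |0|² + |2|² + |3|² + |0|² + |-1|² = 14.0000

Frequency domain:
(1/5)Σ|X[k]|² = (1/5)(|4|² + |-2.1180-4.6165i|² + |0.1180+1.0898i|² + |0.1180-1.0898i|² + |-2.1180+4.6165i|²) = (1/5)·70.0000 = 14.0000

Both sides agree, confirming Parseval's theorem.

Σ|x[n]|² = (1/N)Σ|X[k]|² = 14.0000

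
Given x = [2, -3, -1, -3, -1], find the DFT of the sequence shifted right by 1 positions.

Time shift by 1: X_shifted[k] = ω_5^(1k) · X[k]
Shifted x = [-1, 2, -3, -1, -3]

DFT(x[n-1]) = [-6, 1.9271-3.5797i, -1.4271-4.8410i, -1.4271+4.8410i, 1.9271+3.5797i]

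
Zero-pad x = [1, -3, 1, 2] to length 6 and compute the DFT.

Original 4-point DFT: [1, 5i, 3, -5i]
Zero-padded 6-point DFT provides frequency interpolation.

DFT_6([x, 0, ...]) = [1, -3.0000+1.7321i, 4.0000+3.4641i, 3, 4.0000-3.4641i, -3.0000-1.7321i]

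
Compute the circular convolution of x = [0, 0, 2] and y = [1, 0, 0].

(x ⊛ y)[n] = Σ(m=0 to 2) x[m] · y[(n-m) mod 3]

Computing each output sample:
(x ⊛ y)[0] = 0
(x ⊛ y)[1] = 0
(x ⊛ y)[2] = 2

x ⊛ y = [0, 0, 2]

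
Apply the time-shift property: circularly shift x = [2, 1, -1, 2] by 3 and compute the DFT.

Time shift by 3: X_shifted[k] = ω_4^(3k) · X[k]
Shifted x = [1, -1, 2, 2]

DFT(x[n-3]) = [4, -1+3i, 2, -1-3i]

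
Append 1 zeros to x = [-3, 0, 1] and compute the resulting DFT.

Original 3-point DFT: [-2, -3.5000+0.8660i, -3.5000-0.8660i]
Zero-padded 4-point DFT provides frequency interpolation.

DFT_4([x, 0, ...]) = [-2, -4, -2, -4]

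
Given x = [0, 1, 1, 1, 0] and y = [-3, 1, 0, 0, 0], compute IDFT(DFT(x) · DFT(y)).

(x ⊛ y)[n] = Σ(m=0 to 4) x[m] · y[(n-m) mod 5]

Computing each output sample:
(x ⊛ y)[0] = 0
(x ⊛ y)[1] = -3
(x ⊛ y)[2] = -2
(x ⊛ y)[3] = -2
(x ⊛ y)[4] = 1

x ⊛ y = [0, -3, -2, -2, 1]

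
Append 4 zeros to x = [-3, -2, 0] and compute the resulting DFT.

Original 3-point DFT: [-5, -2.0000+1.7321i, -2.0000-1.7321i]
Zero-padded 7-point DFT provides frequency interpolation.

DFT_7([x, 0, ...]) = [-5, -4.2470+1.5637i, -2.5550+1.9499i, -1.1981+0.8678i, -1.1981-0.8678i, -2.5550-1.9499i, -4.2470-1.5637i]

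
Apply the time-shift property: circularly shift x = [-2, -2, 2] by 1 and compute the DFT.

Time shift by 1: X_shifted[k] = ω_3^(1k) · X[k]
Shifted x = [2, -2, -2]

DFT(x[n-1]) = [-2, 4, 4]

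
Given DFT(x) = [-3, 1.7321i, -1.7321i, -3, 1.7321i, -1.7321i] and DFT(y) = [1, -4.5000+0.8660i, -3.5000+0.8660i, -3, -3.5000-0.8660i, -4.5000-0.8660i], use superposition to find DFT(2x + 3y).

By linearity: DFT(2x + 3y) = 2·DFT(x) + 3·DFT(y)
= 2·[-3, 1.7321i, -1.7321i, -3, 1.7321i, -1.7321i] + 3·[1, -4.5000+0.8660i, -3.5000+0.8660i, -3, -3.5000-0.8660i, -4.5000-0.8660i]

Computing element-wise:
Z[0] = 2·(-3) + 3·(1) = -3
Z[1] = 2·(1.7321i) + 3·(-4.5000+0.8660i) = -13.5000+6.0622i
Z[2] = 2·(-1.7321i) + 3·(-3.5000+0.8660i) = -10.5000-0.8662i
Z[3] = 2·(-3) + 3·(-3) = -15
Z[4] = 2·(1.7321i) + 3·(-3.5000-0.8660i) = -10.5000+0.8662i
Z[5] = 2·(-1.7321i) + 3·(-4.5000-0.8660i) = -13.5000-6.0622i

DFT(2x + 3y) = 2·X + 3·Y = [-3, -13.5000+6.0622i, -10.5000-0.8662i, -15, -10.5000+0.8662i, -13.5000-6.0622i]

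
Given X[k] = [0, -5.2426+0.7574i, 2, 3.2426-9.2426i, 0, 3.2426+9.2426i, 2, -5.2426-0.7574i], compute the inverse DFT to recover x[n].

x[n] = (1/8) Σ(k=0 to 7) X[k] · e^(2πikn/8)

Computing each x[n]:
x[0] = 0
x[1] = 0
x[2] = -3
x[3] = 3
x[4] = 1
x[5] = 0
x[6] = 2
x[7] = -3

x = [0, 0, -3, 3, 1, 0, 2, -3]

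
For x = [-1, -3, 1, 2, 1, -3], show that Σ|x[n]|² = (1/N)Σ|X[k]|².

Time domain:
Σ|x[n]|² = |-1|² + |-3|² + |1|² + |2|² + |1|² + |-3|² = 25.0000

Frequency domain:
(1/6)Σ|X[k]|² = (1/6)(|-3|² + |-7|² + |3|² + |5|² + |3|² + |-7|²) = (1/6)·150.0000 = 25.0000

Both sides agree, confirming Parseval's theorem.

Σ|x[n]|² = (1/N)Σ|X[k]|² = 25.0000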